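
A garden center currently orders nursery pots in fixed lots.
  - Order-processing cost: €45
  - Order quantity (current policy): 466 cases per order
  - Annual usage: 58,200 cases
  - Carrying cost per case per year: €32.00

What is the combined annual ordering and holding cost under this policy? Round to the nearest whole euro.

Ordering: D/Q × S = 58,200/466 × €45 = €5,620.17
Holding:  Q/2 × H = 466/2 × €32 = €7,456.00
Total = €5,620.17 + €7,456.00 = €13,076.17

€13,076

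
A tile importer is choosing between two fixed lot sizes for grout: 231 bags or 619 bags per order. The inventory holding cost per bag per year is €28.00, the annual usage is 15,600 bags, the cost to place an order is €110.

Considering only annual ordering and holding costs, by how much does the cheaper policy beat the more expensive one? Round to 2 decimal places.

€775.64

For each Q, cost = (D/Q)·S + (Q/2)·H.
TC(231) = (15,600/231)×110 + (231/2)×28 = €10,662.57
TC(619) = (15,600/619)×110 + (619/2)×28 = €11,438.21
Cheaper: Q = 231.  Difference = €775.64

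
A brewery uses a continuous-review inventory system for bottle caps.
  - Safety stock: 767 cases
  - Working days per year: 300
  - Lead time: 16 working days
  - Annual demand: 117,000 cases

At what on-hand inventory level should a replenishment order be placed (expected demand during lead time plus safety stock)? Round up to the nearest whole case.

Daily demand d = 117,000 / 300 = 390.000 cases/day
Demand during lead time = 390.000 × 16 = 6,240.00
Reorder point = 6,240.00 + 767 = 7,007.00 → round up

7,007 cases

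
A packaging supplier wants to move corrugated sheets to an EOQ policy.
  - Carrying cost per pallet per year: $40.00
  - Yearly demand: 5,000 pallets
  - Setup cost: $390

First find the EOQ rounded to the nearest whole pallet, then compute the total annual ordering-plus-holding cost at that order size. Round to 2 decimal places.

$12,490.00

EOQ = √(2DS/H) = √(2 × 5,000 × 390 / 40)
    = √(97,500.00) ≈ 312.25 → Q = 312 pallets
Orders/yr = 5,000/312 = 16.026; ordering cost = 16.026 × $390 = $6,250.00
Average inventory = 312/2 = 156; holding cost = 156 × $40 = $6,240.00
Total = $6,250.00 + $6,240.00 = $12,490.00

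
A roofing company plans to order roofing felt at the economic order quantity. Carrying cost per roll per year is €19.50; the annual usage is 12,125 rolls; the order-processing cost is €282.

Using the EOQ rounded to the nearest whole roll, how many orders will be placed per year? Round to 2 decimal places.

Optimal lot size Q* = (2 × 12,125 × €282 / €19.5)^½ ≈ 592.19 → Q = 592
Orders per year = D/Q = 12,125 / 592 = 20.481

20.48 orders per year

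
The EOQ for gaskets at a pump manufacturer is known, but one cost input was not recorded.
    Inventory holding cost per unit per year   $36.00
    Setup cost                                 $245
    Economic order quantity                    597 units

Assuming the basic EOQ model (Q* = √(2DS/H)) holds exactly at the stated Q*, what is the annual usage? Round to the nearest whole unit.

26,185 units per year

EOQ relation: Q² = 2DS/H, so rearrange for the unknown.
D = Q²H / (2S) = 597² × 36 / (2 × 245) = 26,185.15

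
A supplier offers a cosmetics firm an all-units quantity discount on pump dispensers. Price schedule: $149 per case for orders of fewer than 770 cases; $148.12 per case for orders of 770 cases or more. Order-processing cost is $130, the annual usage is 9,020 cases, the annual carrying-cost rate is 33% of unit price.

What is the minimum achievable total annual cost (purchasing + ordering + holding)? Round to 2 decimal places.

$1,354,718.41

H₁ = 33%×$149 = $49.1700;  H₂ = 33%×$148.12 = $48.8796
EOQ₁ = √(2×9,020×130/49.1700) = 218.39  (< 770, feasible at tier 1)
EOQ₂ = √(2×9,020×130/48.8796) = 219.04  (< 770 → use Q = 770 at tier-2 price)
TC(tier 1 (EOQ₁), Q≈218.4) = $1,354,718.41
TC(tier 2, Q≈770.0) = $1,356,383.90
Minimum at tier 1 (EOQ₁): $1,354,718.41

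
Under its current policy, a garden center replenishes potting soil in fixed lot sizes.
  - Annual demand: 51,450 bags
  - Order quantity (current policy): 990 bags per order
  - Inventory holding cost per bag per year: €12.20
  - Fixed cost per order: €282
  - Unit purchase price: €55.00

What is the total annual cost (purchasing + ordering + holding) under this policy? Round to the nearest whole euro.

€2,850,444

Ordering: D/Q × S = 51,450/990 × €282 = €14,655.45
Holding:  Q/2 × H = 990/2 × €12.2 = €6,039.00
Purchase cost = D·C = 51,450 × 55 = €2,829,750.00
Total = €14,655.45 + €6,039.00 + €2,829,750.00 = €2,850,444.45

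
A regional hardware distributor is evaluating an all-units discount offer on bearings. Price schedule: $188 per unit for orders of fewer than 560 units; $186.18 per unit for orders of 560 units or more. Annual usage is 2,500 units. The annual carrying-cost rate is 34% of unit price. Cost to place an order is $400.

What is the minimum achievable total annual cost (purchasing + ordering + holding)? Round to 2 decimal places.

$481,306.64

H₁ = 34%×$188 = $63.9200;  H₂ = 34%×$186.18 = $63.3012
EOQ₁ = √(2×2,500×400/63.9200) = 176.89  (< 560, feasible at tier 1)
EOQ₂ = √(2×2,500×400/63.3012) = 177.75  (< 560 → use Q = 560 at tier-2 price)
TC(tier 1 (EOQ₁), Q≈176.9) = $481,306.64
TC(tier 2, Q≈560.0) = $484,960.05
Minimum at tier 1 (EOQ₁): $481,306.64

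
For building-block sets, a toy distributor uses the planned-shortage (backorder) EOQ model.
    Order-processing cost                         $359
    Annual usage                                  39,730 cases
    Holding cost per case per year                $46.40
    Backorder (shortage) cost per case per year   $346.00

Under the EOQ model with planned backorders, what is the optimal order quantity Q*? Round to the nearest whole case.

835 cases

Q* = √(2DS/H) · √((H + b)/b)
   = √(2 × 39,730 × 359 / 46.4) · √((46.4 + 346) / 346)
   = 784.084 × 1.0649 ≈ 835.00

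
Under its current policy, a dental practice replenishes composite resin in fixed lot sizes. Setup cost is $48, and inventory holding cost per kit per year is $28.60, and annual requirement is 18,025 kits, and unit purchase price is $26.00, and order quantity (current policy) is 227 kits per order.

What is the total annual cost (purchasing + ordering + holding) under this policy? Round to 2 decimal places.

$475,707.55

Orders/yr = 18,025/227 = 79.405; ordering cost = 79.405 × $48 = $3,811.45
Average inventory = 227/2 = 113.5; holding cost = 113.5 × $28.6 = $3,246.10
Purchase cost = D·C = 18,025 × 26 = $468,650.00
Total = $3,811.45 + $3,246.10 + $468,650.00 = $475,707.55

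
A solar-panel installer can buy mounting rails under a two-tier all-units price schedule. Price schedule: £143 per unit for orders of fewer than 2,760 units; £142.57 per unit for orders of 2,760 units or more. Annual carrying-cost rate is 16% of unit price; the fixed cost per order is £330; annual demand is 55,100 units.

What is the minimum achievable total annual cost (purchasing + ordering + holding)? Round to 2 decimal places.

£7,893,674.50

H₁ = 16%×£143 = £22.8800;  H₂ = 16%×£142.57 = £22.8112
EOQ₁ = √(2×55,100×330/22.8800) = 1,260.72  (< 2,760, feasible at tier 1)
EOQ₂ = √(2×55,100×330/22.8112) = 1,262.62  (< 2,760 → use Q = 2,760 at tier-2 price)
TC(tier 1 (EOQ₁), Q≈1,260.7) = £7,908,145.35
TC(tier 2, Q≈2,760.0) = £7,893,674.50
Minimum at tier 2: £7,893,674.50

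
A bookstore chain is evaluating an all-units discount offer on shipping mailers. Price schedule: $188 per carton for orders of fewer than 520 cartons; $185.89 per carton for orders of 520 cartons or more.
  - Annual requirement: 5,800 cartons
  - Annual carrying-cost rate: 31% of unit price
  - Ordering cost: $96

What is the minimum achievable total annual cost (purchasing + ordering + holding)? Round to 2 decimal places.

$1,094,215.50

H₁ = 31%×$188 = $58.2800;  H₂ = 31%×$185.89 = $57.6259
EOQ₁ = √(2×5,800×96/58.2800) = 138.23  (< 520, feasible at tier 1)
EOQ₂ = √(2×5,800×96/57.6259) = 139.01  (< 520 → use Q = 520 at tier-2 price)
TC(tier 1 (EOQ₁), Q≈138.2) = $1,098,456.09
TC(tier 2, Q≈520.0) = $1,094,215.50
Minimum at tier 2: $1,094,215.50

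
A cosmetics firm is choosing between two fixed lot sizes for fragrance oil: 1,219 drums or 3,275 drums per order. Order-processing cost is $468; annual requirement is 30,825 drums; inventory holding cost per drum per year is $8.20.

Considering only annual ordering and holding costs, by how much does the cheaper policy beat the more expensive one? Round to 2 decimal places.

For each Q, cost = (D/Q)·S + (Q/2)·H.
TC(1,219) = (30,825/1,219)×468 + (1,219/2)×8.2 = $16,832.27
TC(3,275) = (30,825/3,275)×468 + (3,275/2)×8.2 = $17,832.42
Lots of 1,219 are cheaper by $1,000.14.

$1,000.14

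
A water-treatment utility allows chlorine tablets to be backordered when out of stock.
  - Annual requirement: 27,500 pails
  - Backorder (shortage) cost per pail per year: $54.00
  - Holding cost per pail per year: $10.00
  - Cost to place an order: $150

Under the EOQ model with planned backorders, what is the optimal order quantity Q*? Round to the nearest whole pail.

Basic EOQ = √(2·27,500·150/10) = 908.295
Backorder adjustment √((H+b)/b) = √((10+54)/54) = 1.0887
Q* = 908.295 × 1.0887 ≈ 988.83

989 pails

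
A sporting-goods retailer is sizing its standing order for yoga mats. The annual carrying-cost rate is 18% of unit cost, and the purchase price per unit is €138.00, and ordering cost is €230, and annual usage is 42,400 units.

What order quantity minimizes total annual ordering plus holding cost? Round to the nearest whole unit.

886 units

H = i·C = 0.18 × €138 = €24.8400 per unit-year
Optimal lot size Q* = (2 × 42,400 × €230 / €24.84)^½ ≈ 886.11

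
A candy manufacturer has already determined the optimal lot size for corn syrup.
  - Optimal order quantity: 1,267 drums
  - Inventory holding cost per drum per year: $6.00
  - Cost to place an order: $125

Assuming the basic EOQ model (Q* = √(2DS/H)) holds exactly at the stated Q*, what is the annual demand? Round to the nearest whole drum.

From Q* = √(2DS/H) ⇒ Q*² = 2DS/H.
D = Q²H / (2S) = 1,267² × 6 / (2 × 125) = 38,526.94

38,527 drums per year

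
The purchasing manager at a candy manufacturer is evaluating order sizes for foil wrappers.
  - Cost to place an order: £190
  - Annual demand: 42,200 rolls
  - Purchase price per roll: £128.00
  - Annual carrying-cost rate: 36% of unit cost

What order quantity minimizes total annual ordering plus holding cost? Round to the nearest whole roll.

H = i·C = 0.36 × £128 = £46.0800 per roll-year
2DS/H = 2·42,200·190/46.08 = 348,003.47
EOQ = √348,003.47 ≈ 589.92

590 rolls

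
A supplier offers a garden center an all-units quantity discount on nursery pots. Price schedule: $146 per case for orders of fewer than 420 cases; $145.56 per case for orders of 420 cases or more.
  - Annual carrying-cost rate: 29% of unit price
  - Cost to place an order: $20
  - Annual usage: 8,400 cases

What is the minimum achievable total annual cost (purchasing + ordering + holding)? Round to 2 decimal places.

H₁ = 29%×$146 = $42.3400;  H₂ = 29%×$145.56 = $42.2124
EOQ₁ = √(2×8,400×20/42.3400) = 89.08  (< 420, feasible at tier 1)
EOQ₂ = √(2×8,400×20/42.2124) = 89.22  (< 420 → use Q = 420 at tier-2 price)
TC(tier 1 (EOQ₁), Q≈89.1) = $1,230,171.77
TC(tier 2, Q≈420.0) = $1,231,968.60
Minimum at tier 1 (EOQ₁): $1,230,171.77

$1,230,171.77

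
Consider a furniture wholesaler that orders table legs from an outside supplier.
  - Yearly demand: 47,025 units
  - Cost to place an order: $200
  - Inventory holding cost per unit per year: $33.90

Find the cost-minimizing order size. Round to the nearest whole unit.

745 units

Q* = √(2·D·S / H) = √(2·47,025·200 / 33.9) = √554,867.3 ≈ 744.89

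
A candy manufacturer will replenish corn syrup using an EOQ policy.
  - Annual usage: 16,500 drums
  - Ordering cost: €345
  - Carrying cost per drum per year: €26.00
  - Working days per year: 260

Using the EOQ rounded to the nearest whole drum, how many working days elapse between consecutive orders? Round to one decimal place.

Optimal lot size Q* = (2 × 16,500 × €345 / €26)^½ ≈ 661.73 → Q = 662 drums
Days between orders = 260 / (D/Q) = 260 / 24.924 ≈ 10.432

10.4 days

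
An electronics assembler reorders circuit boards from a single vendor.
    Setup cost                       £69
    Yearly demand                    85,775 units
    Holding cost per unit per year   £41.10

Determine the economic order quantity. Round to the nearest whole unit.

Q* = √(2·D·S / H) = √(2·85,775·69 / 41.1) = √288,003.6 ≈ 536.66

537 units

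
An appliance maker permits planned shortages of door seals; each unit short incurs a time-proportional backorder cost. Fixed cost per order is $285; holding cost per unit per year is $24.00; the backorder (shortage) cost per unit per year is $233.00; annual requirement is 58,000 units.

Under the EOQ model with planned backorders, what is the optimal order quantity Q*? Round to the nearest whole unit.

1,233 units

Q* = √(2DS/H) · √((H + b)/b)
   = √(2 × 58,000 × 285 / 24) · √((24 + 233) / 233)
   = 1,173.669 × 1.0502 ≈ 1,232.63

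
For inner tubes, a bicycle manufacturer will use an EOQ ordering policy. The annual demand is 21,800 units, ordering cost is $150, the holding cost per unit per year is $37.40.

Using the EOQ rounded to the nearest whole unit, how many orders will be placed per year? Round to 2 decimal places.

2DS/H = 2·21,800·150/37.4 = 174,866.31
EOQ = √174,866.31 ≈ 418.17 → Q = 418
N = D/Q = 21,800/418 ≈ 52.153 orders/yr

52.15 orders per year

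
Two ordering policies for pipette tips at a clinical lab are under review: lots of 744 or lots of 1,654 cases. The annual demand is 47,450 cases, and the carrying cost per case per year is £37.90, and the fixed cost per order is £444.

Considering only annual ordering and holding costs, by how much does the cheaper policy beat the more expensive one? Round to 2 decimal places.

For each Q, cost = (D/Q)·S + (Q/2)·H.
TC(744) = (47,450/744)×444 + (744/2)×37.9 = £42,415.74
TC(1,654) = (47,450/1,654)×444 + (1,654/2)×37.9 = £44,080.78
Cheaper: Q = 744.  Difference = £1,665.05

£1,665.05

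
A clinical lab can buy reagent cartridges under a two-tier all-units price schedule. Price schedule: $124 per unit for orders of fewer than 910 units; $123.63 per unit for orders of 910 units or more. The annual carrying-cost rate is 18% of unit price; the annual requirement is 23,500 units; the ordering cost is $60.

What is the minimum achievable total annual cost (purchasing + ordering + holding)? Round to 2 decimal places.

H₁ = 18%×$124 = $22.3200;  H₂ = 18%×$123.63 = $22.2534
EOQ₁ = √(2×23,500×60/22.3200) = 355.45  (< 910, feasible at tier 1)
EOQ₂ = √(2×23,500×60/22.2534) = 355.98  (< 910 → use Q = 910 at tier-2 price)
TC(tier 1 (EOQ₁), Q≈355.4) = $2,921,933.62
TC(tier 2, Q≈910.0) = $2,916,979.75
Minimum at tier 2: $2,916,979.75

$2,916,979.75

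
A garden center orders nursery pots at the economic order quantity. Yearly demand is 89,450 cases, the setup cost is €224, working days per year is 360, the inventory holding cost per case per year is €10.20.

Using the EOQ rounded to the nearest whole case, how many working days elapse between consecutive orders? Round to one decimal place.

Optimal lot size Q* = (2 × 89,450 × €224 / €10.2)^½ ≈ 1,982.12 → Q = 1,982 cases
T = Q/D × 360 days = 1,982/89,450 × 360 = 7.977 days

8.0 days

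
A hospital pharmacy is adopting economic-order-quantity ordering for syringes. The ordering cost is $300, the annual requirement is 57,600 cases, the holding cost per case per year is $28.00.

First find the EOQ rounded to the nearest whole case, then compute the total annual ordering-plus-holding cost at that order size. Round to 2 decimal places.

$31,107.56

2DS/H = 2·57,600·300/28 = 1,234,285.71
EOQ = √1,234,285.71 ≈ 1,110.98 → Q = 1,111 cases
Ordering: D/Q × S = 57,600/1,111 × $300 = $15,553.56
Holding:  Q/2 × H = 1,111/2 × $28 = $15,554.00
Total = $15,553.56 + $15,554.00 = $31,107.56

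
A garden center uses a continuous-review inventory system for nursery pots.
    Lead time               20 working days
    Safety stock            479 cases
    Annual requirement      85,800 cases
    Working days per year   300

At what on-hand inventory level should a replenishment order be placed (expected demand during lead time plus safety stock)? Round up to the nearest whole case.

6,199 cases

Daily demand d = 85,800 / 300 = 286.000 cases/day
Demand during lead time = 286.000 × 20 = 5,720.00
Reorder point = 5,720.00 + 479 = 6,199.00 → round up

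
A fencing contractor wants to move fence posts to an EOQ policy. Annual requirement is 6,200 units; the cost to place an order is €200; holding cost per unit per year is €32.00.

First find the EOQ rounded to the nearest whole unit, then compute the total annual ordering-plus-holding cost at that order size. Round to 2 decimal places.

€8,908.43

Q* = √(2·D·S / H) = √(2·6,200·200 / 32) = √77,500.0 ≈ 278.39 → Q = 278 units
Ordering: D/Q × S = 6,200/278 × €200 = €4,460.43
Holding:  Q/2 × H = 278/2 × €32 = €4,448.00
Total = €4,460.43 + €4,448.00 = €8,908.43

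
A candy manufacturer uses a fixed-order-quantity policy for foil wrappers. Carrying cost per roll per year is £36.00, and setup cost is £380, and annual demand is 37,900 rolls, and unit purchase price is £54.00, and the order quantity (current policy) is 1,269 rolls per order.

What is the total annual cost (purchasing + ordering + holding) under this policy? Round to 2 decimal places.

£2,080,791.09

Orders/yr = 37,900/1,269 = 29.866; ordering cost = 29.866 × £380 = £11,349.09
Average inventory = 1,269/2 = 634.5; holding cost = 634.5 × £36 = £22,842.00
Purchase cost = D·C = 37,900 × 54 = £2,046,600.00
Total = £11,349.09 + £22,842.00 + £2,046,600.00 = £2,080,791.09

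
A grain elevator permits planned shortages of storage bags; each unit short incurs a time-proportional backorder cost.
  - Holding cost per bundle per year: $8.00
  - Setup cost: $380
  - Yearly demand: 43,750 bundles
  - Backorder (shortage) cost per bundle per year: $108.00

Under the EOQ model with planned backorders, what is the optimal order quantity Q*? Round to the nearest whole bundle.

Q* = √(2DS/H) · √((H + b)/b)
   = √(2 × 43,750 × 380 / 8) · √((8 + 108) / 108)
   = 2,038.688 × 1.0364 ≈ 2,112.85

2,113 bundles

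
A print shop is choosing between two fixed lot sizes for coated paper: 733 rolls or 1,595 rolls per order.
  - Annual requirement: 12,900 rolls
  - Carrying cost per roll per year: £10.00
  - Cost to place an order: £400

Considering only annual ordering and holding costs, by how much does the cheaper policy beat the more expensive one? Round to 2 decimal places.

£505.55

TC(Q) = (D/Q)S + (Q/2)H
TC(733) = (12,900/733)×400 + (733/2)×10 = £10,704.56
TC(1,595) = (12,900/1,595)×400 + (1,595/2)×10 = £11,210.11
Lots of 733 are cheaper by £505.55.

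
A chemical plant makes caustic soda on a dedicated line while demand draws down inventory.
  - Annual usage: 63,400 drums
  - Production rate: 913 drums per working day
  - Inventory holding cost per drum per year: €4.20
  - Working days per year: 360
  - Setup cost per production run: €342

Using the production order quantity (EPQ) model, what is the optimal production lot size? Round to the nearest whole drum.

Daily demand d = 63,400/360 = 176.111; p = 913; 1 − d/p = 0.80711
EPQ = √(2DS / (H(1 − d/p)))
    = √(2 × 63,400 × 342 / (4.2 × 0.80711)) ≈ 3,576.70

3,577 drums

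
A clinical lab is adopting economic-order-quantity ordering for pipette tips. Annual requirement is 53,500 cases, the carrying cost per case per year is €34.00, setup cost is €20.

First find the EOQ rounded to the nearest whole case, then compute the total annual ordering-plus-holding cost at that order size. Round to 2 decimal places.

2DS/H = 2·53,500·20/34 = 62,941.18
EOQ = √62,941.18 ≈ 250.88 → Q = 251 cases
Ordering: D/Q × S = 53,500/251 × €20 = €4,262.95
Holding:  Q/2 × H = 251/2 × €34 = €4,267.00
Total = €4,262.95 + €4,267.00 = €8,529.95

€8,529.95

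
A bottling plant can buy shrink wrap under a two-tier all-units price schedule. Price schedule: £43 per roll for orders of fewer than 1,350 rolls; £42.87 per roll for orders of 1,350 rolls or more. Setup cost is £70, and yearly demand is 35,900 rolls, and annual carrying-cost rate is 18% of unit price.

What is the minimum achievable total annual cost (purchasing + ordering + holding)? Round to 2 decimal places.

£1,546,103.19

H₁ = 18%×£43 = £7.7400;  H₂ = 18%×£42.87 = £7.7166
EOQ₁ = √(2×35,900×70/7.7400) = 805.83  (< 1,350, feasible at tier 1)
EOQ₂ = √(2×35,900×70/7.7166) = 807.05  (< 1,350 → use Q = 1,350 at tier-2 price)
TC(tier 1 (EOQ₁), Q≈805.8) = £1,549,937.09
TC(tier 2, Q≈1,350.0) = £1,546,103.19
Minimum at tier 2: £1,546,103.19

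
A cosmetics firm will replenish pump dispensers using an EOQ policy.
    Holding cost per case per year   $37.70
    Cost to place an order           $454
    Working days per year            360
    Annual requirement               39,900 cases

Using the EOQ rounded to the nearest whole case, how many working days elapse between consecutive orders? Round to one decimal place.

8.8 days

EOQ = √(2DS/H) = √(2 × 39,900 × 454 / 37.7)
    = √(960,986.74) ≈ 980.30 → Q = 980 cases
Cycle time = (working days × Q)/D = (360 × 980) / 39,900 = 8.842 days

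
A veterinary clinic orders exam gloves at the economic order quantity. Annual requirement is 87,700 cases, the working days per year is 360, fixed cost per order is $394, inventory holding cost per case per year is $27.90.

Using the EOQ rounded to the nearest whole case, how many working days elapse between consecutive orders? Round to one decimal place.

6.5 days

2DS/H = 2·87,700·394/27.9 = 2,476,974.91
EOQ = √2,476,974.91 ≈ 1,573.84 → Q = 1,574 cases
Days between orders = 360 / (D/Q) = 360 / 55.718 ≈ 6.461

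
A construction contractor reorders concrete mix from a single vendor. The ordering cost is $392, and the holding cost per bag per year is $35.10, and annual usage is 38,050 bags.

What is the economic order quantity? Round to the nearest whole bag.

922 bags

EOQ = √(2DS/H) = √(2 × 38,050 × 392 / 35.1)
    = √(849,891.74) ≈ 921.90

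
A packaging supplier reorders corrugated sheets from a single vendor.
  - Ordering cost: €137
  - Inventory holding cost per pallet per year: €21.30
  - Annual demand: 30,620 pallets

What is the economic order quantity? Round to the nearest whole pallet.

Q* = √(2·D·S / H) = √(2·30,620·137 / 21.3) = √393,891.1 ≈ 627.61

628 pallets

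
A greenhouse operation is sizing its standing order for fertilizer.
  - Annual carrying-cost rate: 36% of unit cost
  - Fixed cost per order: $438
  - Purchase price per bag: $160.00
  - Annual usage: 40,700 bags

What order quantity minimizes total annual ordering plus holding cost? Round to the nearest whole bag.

Carrying cost H = $160 × 36% = $57.6000/bag/yr
Optimal lot size Q* = (2 × 40,700 × $438 / $57.6)^½ ≈ 786.75

787 bags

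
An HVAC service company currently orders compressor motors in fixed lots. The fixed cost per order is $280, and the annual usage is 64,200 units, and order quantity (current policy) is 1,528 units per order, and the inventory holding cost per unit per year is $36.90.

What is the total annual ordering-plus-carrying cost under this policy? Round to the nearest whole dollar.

Annual ordering cost = (D/Q)·S = (64,200/1,528) × 280 = $11,764.40
Annual holding cost  = (Q/2)·H = (1,528/2) × 36.9 = $28,191.60
Total = $11,764.40 + $28,191.60 = $39,956.00

$39,956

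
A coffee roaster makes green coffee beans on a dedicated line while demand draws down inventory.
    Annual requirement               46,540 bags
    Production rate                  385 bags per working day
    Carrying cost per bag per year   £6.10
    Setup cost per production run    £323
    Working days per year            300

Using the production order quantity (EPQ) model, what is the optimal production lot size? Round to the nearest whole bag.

2,873 bags

Daily demand d = 46,540/300 = 155.133; p = 385; 1 − d/p = 0.59706
EPQ = √(2DS / (H(1 − d/p)))
    = √(2 × 46,540 × 323 / (6.1 × 0.59706)) ≈ 2,873.14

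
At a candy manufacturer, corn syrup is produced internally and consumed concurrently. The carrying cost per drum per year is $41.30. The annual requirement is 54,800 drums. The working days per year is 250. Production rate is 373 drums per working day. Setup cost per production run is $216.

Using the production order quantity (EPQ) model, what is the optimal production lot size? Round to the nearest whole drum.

d = 54,800/250 = 219.2000 drums/day;  effective holding cost H(1 − d/p) = 41.3·(1 − 219.2000/373) = 17.02933
Q* = √(2DS / H_eff) = √(2·54,800·216 / 17.02933) ≈ 1,179.05

1,179 drums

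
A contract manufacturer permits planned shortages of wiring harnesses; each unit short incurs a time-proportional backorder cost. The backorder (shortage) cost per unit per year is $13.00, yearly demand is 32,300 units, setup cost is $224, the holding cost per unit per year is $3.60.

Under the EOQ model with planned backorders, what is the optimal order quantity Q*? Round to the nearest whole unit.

2,266 units

Q* = √(2DS/H) · √((H + b)/b)
   = √(2 × 32,300 × 224 / 3.6) · √((3.6 + 13) / 13)
   = 2,004.883 × 1.1300 ≈ 2,265.54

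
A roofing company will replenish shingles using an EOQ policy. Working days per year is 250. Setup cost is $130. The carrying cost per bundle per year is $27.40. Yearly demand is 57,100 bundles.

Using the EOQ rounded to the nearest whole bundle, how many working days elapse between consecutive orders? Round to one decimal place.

Optimal lot size Q* = (2 × 57,100 × $130 / $27.4)^½ ≈ 736.09 → Q = 736 bundles
Cycle time = (working days × Q)/D = (250 × 736) / 57,100 = 3.222 days

3.2 days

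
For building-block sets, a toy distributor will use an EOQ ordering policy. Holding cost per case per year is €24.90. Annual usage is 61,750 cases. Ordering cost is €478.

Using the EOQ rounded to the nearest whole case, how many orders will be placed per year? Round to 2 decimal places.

40.10 orders per year

EOQ = √(2DS/H) = √(2 × 61,750 × 478 / 24.9)
    = √(2,370,803.21) ≈ 1,539.74 → Q = 1,540
Orders per year = D/Q = 61,750 / 1,540 = 40.097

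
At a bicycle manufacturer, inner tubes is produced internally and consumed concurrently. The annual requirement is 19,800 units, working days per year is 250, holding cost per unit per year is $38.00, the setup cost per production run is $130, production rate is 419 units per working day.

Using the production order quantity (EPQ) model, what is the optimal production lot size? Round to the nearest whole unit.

Daily demand d = 19,800/250 = 79.200; p = 419; 1 − d/p = 0.81098
EPQ = √(2DS / (H(1 − d/p)))
    = √(2 × 19,800 × 130 / (38 × 0.81098)) ≈ 408.72

409 units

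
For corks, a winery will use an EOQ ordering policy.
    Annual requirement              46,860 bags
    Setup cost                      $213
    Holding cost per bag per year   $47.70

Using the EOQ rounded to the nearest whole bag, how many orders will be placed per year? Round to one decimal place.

Optimal lot size Q* = (2 × 46,860 × $213 / $47.7)^½ ≈ 646.91 → Q = 647
Orders per year = D/Q = 46,860 / 647 = 72.427

72.4 orders per year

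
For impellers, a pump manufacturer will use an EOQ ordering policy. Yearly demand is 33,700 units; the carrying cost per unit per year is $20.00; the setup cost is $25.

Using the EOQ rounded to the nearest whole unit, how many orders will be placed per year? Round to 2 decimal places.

EOQ = √(2DS/H) = √(2 × 33,700 × 25 / 20)
    = √(84,250.00) ≈ 290.26 → Q = 290
Orders per year = D/Q = 33,700 / 290 = 116.207

116.21 orders per year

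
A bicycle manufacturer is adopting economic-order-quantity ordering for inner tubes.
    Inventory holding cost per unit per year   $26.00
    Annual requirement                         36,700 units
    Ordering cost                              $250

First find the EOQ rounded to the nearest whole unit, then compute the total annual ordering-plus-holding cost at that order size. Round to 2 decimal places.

$21,842.62

Optimal lot size Q* = (2 × 36,700 × $250 / $26)^½ ≈ 840.10 → Q = 840 units
Ordering: D/Q × S = 36,700/840 × $250 = $10,922.62
Holding:  Q/2 × H = 840/2 × $26 = $10,920.00
Total = $10,922.62 + $10,920.00 = $21,842.62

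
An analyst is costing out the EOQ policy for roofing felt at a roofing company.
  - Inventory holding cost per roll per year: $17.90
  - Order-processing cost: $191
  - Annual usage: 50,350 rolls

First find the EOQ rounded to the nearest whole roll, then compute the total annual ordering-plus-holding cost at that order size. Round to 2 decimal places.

$18,554.87

EOQ = √(2DS/H) = √(2 × 50,350 × 191 / 17.9)
    = √(1,074,508.38) ≈ 1,036.58 → Q = 1,037 rolls
Orders/yr = 50,350/1,037 = 48.554; ordering cost = 48.554 × $191 = $9,273.72
Average inventory = 1,037/2 = 518.5; holding cost = 518.5 × $17.9 = $9,281.15
Total = $9,273.72 + $9,281.15 = $18,554.87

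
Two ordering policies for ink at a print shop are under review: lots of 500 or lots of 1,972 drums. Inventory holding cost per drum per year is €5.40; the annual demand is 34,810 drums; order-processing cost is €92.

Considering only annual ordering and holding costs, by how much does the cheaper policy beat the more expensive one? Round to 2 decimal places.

TC(Q) = (D/Q)S + (Q/2)H
TC(500) = (34,810/500)×92 + (500/2)×5.4 = €7,755.04
TC(1,972) = (34,810/1,972)×92 + (1,972/2)×5.4 = €6,948.40
Lots of 1,972 are cheaper by €806.64.

€806.64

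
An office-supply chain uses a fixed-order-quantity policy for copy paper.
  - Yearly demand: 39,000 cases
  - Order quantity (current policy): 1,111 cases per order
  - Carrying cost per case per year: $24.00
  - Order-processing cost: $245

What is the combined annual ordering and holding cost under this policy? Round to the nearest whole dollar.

$21,932

Ordering: D/Q × S = 39,000/1,111 × $245 = $8,600.36
Holding:  Q/2 × H = 1,111/2 × $24 = $13,332.00
Total = $8,600.36 + $13,332.00 = $21,932.36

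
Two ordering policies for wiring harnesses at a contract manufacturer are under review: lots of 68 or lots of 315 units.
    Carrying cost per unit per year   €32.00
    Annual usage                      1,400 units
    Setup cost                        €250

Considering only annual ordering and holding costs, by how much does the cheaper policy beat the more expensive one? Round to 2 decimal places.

€83.95

TC(Q) = (D/Q)S + (Q/2)H
TC(68) = (1,400/68)×250 + (68/2)×32 = €6,235.06
TC(315) = (1,400/315)×250 + (315/2)×32 = €6,151.11
Cheaper: Q = 315.  Difference = €83.95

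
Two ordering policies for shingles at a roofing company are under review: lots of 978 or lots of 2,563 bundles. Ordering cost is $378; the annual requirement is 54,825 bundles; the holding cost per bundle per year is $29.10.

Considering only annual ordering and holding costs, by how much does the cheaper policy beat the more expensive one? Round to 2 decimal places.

$9,957.50

Annual cost at Q: ordering D·S/Q plus holding Q·H/2.
TC(978) = (54,825/978)×378 + (978/2)×29.1 = $35,419.93
TC(2,563) = (54,825/2,563)×378 + (2,563/2)×29.1 = $45,377.43
Lots of 978 are cheaper by $9,957.50.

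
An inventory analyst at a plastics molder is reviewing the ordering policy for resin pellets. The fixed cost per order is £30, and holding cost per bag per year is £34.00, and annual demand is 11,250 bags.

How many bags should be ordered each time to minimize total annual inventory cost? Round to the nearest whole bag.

141 bags

Q* = √(2·D·S / H) = √(2·11,250·30 / 34) = √19,852.9 ≈ 140.90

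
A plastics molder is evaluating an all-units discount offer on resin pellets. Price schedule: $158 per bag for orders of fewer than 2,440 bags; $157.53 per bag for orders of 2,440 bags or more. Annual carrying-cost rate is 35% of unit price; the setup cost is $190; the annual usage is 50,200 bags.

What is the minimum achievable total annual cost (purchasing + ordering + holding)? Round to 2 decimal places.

$7,964,079.27

H₁ = 35%×$158 = $55.3000;  H₂ = 35%×$157.53 = $55.1355
EOQ₁ = √(2×50,200×190/55.3000) = 587.33  (< 2,440, feasible at tier 1)
EOQ₂ = √(2×50,200×190/55.1355) = 588.20  (< 2,440 → use Q = 2,440 at tier-2 price)
TC(tier 1 (EOQ₁), Q≈587.3) = $7,964,079.27
TC(tier 2, Q≈2,440.0) = $7,979,180.33
Minimum at tier 1 (EOQ₁): $7,964,079.27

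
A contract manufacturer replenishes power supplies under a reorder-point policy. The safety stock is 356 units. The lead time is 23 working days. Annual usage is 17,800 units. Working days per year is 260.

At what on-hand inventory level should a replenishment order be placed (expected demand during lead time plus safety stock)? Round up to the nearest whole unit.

1,931 units

Daily demand d = 17,800 / 260 = 68.462 units/day
Demand during lead time = 68.462 × 23 = 1,574.62
Reorder point = 1,574.62 + 356 = 1,930.62 → round up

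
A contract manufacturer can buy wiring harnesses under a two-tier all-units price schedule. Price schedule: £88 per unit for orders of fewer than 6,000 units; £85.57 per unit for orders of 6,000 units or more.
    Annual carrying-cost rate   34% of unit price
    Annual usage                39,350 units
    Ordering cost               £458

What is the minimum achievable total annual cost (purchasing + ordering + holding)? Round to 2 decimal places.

H₁ = 34%×£88 = £29.9200;  H₂ = 34%×£85.57 = £29.0938
EOQ₁ = √(2×39,350×458/29.9200) = 1,097.59  (< 6,000, feasible at tier 1)
EOQ₂ = √(2×39,350×458/29.0938) = 1,113.06  (< 6,000 → use Q = 6,000 at tier-2 price)
TC(tier 1 (EOQ₁), Q≈1,097.6) = £3,495,639.83
TC(tier 2, Q≈6,000.0) = £3,457,464.62
Minimum at tier 2: £3,457,464.62

£3,457,464.62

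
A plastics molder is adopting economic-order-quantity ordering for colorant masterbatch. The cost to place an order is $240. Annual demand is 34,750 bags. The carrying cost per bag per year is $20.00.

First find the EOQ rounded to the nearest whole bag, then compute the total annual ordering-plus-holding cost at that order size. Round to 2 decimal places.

Optimal lot size Q* = (2 × 34,750 × $240 / $20)^½ ≈ 913.24 → Q = 913 bags
Annual ordering cost = (D/Q)·S = (34,750/913) × 240 = $9,134.72
Annual holding cost  = (Q/2)·H = (913/2) × 20 = $9,130.00
Total = $9,134.72 + $9,130.00 = $18,264.72

$18,264.72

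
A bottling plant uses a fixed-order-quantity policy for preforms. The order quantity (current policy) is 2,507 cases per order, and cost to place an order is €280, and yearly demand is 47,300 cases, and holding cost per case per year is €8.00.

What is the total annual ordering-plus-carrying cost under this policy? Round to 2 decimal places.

Ordering: D/Q × S = 47,300/2,507 × €280 = €5,282.81
Holding:  Q/2 × H = 2,507/2 × €8 = €10,028.00
Total = €5,282.81 + €10,028.00 = €15,310.81

€15,310.81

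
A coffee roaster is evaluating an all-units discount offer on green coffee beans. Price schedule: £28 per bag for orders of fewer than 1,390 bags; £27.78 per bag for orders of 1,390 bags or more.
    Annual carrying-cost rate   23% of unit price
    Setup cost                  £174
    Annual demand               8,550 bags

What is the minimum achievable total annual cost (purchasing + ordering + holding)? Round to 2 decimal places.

£243,029.92

H₁ = 23%×£28 = £6.4400;  H₂ = 23%×£27.78 = £6.3894
EOQ₁ = √(2×8,550×174/6.4400) = 679.72  (< 1,390, feasible at tier 1)
EOQ₂ = √(2×8,550×174/6.3894) = 682.41  (< 1,390 → use Q = 1,390 at tier-2 price)
TC(tier 1 (EOQ₁), Q≈679.7) = £243,777.39
TC(tier 2, Q≈1,390.0) = £243,029.92
Minimum at tier 2: £243,029.92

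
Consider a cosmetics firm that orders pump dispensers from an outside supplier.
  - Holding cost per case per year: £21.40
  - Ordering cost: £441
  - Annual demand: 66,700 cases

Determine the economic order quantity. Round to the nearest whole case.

1,658 cases

Optimal lot size Q* = (2 × 66,700 × £441 / £21.4)^½ ≈ 1,658.02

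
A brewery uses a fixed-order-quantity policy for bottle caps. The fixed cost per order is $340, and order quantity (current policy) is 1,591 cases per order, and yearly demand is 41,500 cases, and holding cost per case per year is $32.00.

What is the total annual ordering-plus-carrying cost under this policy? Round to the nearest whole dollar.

Orders/yr = 41,500/1,591 = 26.084; ordering cost = 26.084 × $340 = $8,868.64
Average inventory = 1,591/2 = 795.5; holding cost = 795.5 × $32 = $25,456.00
Total = $8,868.64 + $25,456.00 = $34,324.64

$34,325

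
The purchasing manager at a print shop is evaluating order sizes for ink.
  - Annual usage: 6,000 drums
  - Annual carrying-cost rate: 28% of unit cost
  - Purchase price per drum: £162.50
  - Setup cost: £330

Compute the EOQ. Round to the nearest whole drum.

Carrying cost H = £162.5 × 28% = £45.5000/drum/yr
2DS/H = 2·6,000·330/45.5 = 87,032.97
EOQ = √87,032.97 ≈ 295.01

295 drums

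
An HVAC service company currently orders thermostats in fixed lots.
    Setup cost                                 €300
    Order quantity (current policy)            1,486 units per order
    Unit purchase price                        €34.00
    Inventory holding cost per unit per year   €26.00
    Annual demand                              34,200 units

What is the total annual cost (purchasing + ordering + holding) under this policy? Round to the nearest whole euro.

Annual ordering cost = (D/Q)·S = (34,200/1,486) × 300 = €6,904.44
Annual holding cost  = (Q/2)·H = (1,486/2) × 26 = €19,318.00
Purchase cost = D·C = 34,200 × 34 = €1,162,800.00
Total = €6,904.44 + €19,318.00 + €1,162,800.00 = €1,189,022.44

€1,189,022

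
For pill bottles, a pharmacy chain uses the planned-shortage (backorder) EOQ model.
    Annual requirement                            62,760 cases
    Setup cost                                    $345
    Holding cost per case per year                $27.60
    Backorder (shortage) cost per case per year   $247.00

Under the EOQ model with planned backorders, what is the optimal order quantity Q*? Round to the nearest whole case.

1,321 cases

Q* = √(2DS/H) · √((H + b)/b)
   = √(2 × 62,760 × 345 / 27.6) · √((27.6 + 247) / 247)
   = 1,252.597 × 1.0544 ≈ 1,320.73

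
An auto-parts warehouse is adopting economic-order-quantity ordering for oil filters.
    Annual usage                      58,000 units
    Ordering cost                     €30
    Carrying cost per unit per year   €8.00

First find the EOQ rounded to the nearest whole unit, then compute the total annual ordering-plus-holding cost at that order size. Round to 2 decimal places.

€5,276.36

Optimal lot size Q* = (2 × 58,000 × €30 / €8)^½ ≈ 659.55 → Q = 660 units
Orders/yr = 58,000/660 = 87.879; ordering cost = 87.879 × €30 = €2,636.36
Average inventory = 660/2 = 330; holding cost = 330 × €8 = €2,640.00
Total = €2,636.36 + €2,640.00 = €5,276.36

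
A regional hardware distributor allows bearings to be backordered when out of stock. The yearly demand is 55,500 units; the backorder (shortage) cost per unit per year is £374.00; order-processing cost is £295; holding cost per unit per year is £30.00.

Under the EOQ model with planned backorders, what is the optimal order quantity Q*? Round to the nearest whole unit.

Basic EOQ = √(2·55,500·295/30) = 1,044.749
Backorder adjustment √((H+b)/b) = √((30+374)/374) = 1.0393
Q* = 1,044.749 × 1.0393 ≈ 1,085.84

1,086 units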